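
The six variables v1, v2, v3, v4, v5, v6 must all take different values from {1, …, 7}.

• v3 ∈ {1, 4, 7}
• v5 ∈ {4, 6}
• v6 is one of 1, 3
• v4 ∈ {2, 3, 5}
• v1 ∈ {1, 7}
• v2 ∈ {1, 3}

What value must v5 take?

6

v2 and v6 between them cover only {1, 3} — a naked pair. Remove those values from v1, v3, v4.
v1's domain is down to {7}, so v1 = 7. Remove 7 from v3.
v3 must be 4 (only option left). Strike 4 from v5.
So v5 = 6.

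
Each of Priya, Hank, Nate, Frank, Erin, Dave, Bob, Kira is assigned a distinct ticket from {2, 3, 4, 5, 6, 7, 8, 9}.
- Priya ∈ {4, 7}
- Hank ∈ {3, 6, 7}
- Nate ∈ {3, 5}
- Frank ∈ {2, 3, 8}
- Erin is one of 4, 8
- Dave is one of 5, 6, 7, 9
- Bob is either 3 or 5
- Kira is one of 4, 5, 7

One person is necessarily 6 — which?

Hank

Among the 8 variables, 2 fits only Frank (and all 8 values in {2, 3, 4, 5, 6, 7, 8, 9} must be used), so Frank = 2.
The 7 still-open variables together cover exactly {3, 4, 5, 6, 7, 8, 9} — 7 values for 7 variables — and 8 appears only in Erin's list, so Erin = 8.
Among the 6 still-open variables, 9 fits only Dave (and all 6 values in {3, 4, 5, 6, 7, 9} must be used), so Dave = 9.
The 5 still-open variables together cover exactly {3, 4, 5, 6, 7} — 5 values for 5 variables — and 6 appears only in Hank's list, so Hank = 6.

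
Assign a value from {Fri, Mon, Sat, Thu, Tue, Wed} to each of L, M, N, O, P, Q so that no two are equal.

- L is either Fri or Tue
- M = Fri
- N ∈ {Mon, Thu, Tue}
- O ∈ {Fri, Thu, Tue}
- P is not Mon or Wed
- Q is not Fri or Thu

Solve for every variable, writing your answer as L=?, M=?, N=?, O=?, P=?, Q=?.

L=Tue, M=Fri, N=Mon, O=Thu, P=Sat, Q=Wed

M has just one choice, so M = Fri. Eliminate Fri elsewhere: L, O, P.
L has just one choice, so L = Tue. Eliminate Tue elsewhere: N, O, P, Q.
That leaves O = Thu. Strike Thu from N, P.
P must be Sat (only option left). Eliminate Sat elsewhere: Q.
N has just one choice, so N = Mon. Eliminate Mon elsewhere: Q.
Q has just one choice, so Q = Wed.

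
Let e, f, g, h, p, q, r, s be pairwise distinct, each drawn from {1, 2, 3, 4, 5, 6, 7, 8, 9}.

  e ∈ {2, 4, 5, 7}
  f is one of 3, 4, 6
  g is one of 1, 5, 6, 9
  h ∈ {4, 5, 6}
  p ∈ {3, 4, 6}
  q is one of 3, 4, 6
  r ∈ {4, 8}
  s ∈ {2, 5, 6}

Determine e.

7

f, p, q between them cover only {3, 4, 6} — a naked triple. Remove those values from e, g, h, r, s.
That leaves h = 5. Remove 5 from e, g, s.
r has just one choice, so r = 8.
s has just one choice, so s = 2. Remove 2 from e.
So e = 7.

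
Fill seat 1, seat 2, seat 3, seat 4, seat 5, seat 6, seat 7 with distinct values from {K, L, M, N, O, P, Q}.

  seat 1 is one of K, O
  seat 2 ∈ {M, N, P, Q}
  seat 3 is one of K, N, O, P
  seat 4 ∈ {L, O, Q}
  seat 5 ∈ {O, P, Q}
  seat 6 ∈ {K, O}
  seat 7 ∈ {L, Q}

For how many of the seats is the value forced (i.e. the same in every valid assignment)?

3

The 7 variables together cover exactly {K, L, M, N, O, P, Q} — 7 values for 7 variables — and M appears only in seat 2's list, so seat 2 = M.
The 6 still-open variables draw from only 6 values {K, L, N, O, P, Q}, so each is used; only seat 3 can be N, hence seat 3 = N.
The 5 still-open variables draw from only 5 values {K, L, O, P, Q}, so each is used; only seat 5 can be P, hence seat 5 = P.
The 2 variables seat 1 and seat 6 are confined to {K, O}, which locks those values in; drop them from seat 4.
Determined: seat 2=M, seat 3=N, seat 5=P. The other seats each still have more than one consistent value. That makes 3.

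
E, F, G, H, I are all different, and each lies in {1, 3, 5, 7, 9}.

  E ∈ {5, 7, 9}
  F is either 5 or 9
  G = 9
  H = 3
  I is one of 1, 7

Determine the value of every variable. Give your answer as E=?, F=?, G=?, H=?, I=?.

E=7, F=5, G=9, H=3, I=1

G has just one choice, so G = 9. So E, F can't be 9.
H's domain is down to {3}, so H = 3.
F must be 5 (only option left). Remove 5 from E.
E must be 7 (only option left). So I can't be 7.
That leaves I = 1.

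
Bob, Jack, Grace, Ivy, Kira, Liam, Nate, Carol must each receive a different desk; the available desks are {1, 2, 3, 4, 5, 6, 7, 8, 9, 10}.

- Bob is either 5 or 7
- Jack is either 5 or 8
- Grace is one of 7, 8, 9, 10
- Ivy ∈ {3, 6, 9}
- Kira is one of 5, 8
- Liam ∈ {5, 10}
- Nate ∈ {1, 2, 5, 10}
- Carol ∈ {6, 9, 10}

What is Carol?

Jack and Kira between them cover only {5, 8} — a naked pair. Remove those values from Bob, Grace, Liam, Nate.
Bob's domain is down to {7}, so Bob = 7. Eliminate 7 elsewhere: Grace.
That leaves Liam = 10. Remove 10 from Grace, Nate, Carol.
Grace must be 9 (only option left). Eliminate 9 elsewhere: Ivy, Carol.
So Carol = 6.

6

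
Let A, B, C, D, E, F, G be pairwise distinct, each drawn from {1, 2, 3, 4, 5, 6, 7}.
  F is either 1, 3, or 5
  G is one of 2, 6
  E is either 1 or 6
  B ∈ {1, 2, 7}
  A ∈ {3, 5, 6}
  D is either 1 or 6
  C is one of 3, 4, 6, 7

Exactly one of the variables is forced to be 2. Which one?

Among the 7 variables, 4 fits only C (and all 7 values in {1, 2, 3, 4, 5, 6, 7} must be used), so C = 4.
The 6 still-open variables together cover exactly {1, 2, 3, 5, 6, 7} — 6 values for 6 variables — and 7 appears only in B's list, so B = 7.
Among the 5 still-open variables, 2 fits only G (and all 5 values in {1, 2, 3, 5, 6} must be used), so G = 2.

G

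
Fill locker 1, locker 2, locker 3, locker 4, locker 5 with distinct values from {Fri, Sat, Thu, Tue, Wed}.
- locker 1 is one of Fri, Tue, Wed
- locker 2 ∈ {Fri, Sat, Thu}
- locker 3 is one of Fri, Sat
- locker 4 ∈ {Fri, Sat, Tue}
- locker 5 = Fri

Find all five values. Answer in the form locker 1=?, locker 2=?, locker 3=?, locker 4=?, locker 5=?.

locker 1=Wed, locker 2=Thu, locker 3=Sat, locker 4=Tue, locker 5=Fri

locker 5's domain is down to {Fri}, so locker 5 = Fri. Remove Fri from locker 1, locker 2, locker 3, locker 4.
That leaves locker 3 = Sat. Eliminate Sat elsewhere: locker 2, locker 4.
That leaves locker 4 = Tue. Strike Tue from locker 1.
locker 1 has just one choice, so locker 1 = Wed.
locker 2's domain is down to {Thu}, so locker 2 = Thu.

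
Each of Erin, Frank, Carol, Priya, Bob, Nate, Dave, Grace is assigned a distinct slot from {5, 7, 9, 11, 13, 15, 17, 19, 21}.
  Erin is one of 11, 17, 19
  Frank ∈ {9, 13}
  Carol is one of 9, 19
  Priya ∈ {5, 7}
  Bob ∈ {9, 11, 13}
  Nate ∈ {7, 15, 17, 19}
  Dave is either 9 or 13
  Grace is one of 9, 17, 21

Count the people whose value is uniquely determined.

4

Frank and Dave between them cover only {9, 13} — a naked pair. Remove those values from Carol, Bob, Grace.
That leaves Carol = 19. Remove 19 from Erin, Nate.
Bob's domain is down to {11}, so Bob = 11. Eliminate 11 elsewhere: Erin.
Erin's domain is down to {17}, so Erin = 17. Eliminate 17 elsewhere: Nate, Grace.
That leaves Grace = 21.
Determined: Erin=17, Carol=19, Bob=11, Grace=21. The other people each still have more than one consistent value. That makes 4.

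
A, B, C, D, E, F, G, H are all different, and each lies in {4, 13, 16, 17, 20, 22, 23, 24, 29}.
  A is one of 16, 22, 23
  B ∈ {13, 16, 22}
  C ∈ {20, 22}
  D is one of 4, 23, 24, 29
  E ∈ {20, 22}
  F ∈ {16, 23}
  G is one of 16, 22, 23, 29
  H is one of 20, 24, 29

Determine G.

29

The 8 variables together cover exactly {4, 13, 16, 20, 22, 23, 24, 29} — 8 values for 8 variables — and 4 appears only in D's list, so D = 4.
The 7 still-open variables together cover exactly {13, 16, 20, 22, 23, 24, 29} — 7 values for 7 variables — and 13 appears only in B's list, so B = 13.
The 6 still-open variables draw from only 6 values {16, 20, 22, 23, 24, 29}, so each is used; only H can be 24, hence H = 24.
Among the 5 still-open variables, 29 fits only G (and all 5 values in {16, 20, 22, 23, 29} must be used), so G = 29.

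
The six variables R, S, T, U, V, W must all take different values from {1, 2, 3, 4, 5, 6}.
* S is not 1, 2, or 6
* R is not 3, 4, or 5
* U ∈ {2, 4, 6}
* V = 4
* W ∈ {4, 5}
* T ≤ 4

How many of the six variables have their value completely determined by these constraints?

3

V must be 4 (only option left). Eliminate 4 elsewhere: S, T, U, W.
W has just one choice, so W = 5. Strike 5 from S.
S's domain is down to {3}, so S = 3. So T can't be 3.
Determined: S=3, V=4, W=5. The other variables each still have more than one consistent value. That makes 3.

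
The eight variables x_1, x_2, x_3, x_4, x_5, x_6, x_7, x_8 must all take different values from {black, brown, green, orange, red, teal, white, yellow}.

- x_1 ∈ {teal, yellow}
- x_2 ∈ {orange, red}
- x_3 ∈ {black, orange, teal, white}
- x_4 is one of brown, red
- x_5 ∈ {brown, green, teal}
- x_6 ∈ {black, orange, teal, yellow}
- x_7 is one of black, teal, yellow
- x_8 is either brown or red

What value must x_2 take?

orange

Among the 8 variables, green fits only x_5 (and all 8 values in {black, brown, green, orange, red, teal, white, yellow} must be used), so x_5 = green.
The 7 still-open variables draw from only 7 values {black, brown, orange, red, teal, white, yellow}, so each is used; only x_3 can be white, hence x_3 = white.
x_4 and x_8 share exactly the 2 values {brown, red}; by pigeonhole those values go to them, so strike brown, red from x_2.
So x_2 = orange.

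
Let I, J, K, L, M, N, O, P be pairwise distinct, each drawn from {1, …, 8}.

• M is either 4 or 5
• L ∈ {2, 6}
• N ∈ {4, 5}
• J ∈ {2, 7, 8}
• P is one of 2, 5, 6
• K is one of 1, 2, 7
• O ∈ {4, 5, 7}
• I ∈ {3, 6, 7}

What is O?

7

The 8 variables draw from only 8 values {1, 2, 3, 4, 5, 6, 7, 8}, so each is used; only K can be 1, hence K = 1.
The 7 still-open variables draw from only 7 values {2, 3, 4, 5, 6, 7, 8}, so each is used; only I can be 3, hence I = 3.
The 6 still-open variables draw from only 6 values {2, 4, 5, 6, 7, 8}, so each is used; only J can be 8, hence J = 8.
The 5 still-open variables together cover exactly {2, 4, 5, 6, 7} — 5 values for 5 variables — and 7 appears only in O's list, so O = 7.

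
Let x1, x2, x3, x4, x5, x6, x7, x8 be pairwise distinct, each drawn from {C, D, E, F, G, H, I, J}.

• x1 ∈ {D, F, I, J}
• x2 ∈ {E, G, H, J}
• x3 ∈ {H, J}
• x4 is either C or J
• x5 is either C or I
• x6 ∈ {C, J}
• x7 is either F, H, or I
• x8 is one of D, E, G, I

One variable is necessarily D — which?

x4 and x6 share exactly the 2 values {C, J}; by pigeonhole those values go to them, so strike C, J from x1, x2, x3, x5.
x3 must be H (only option left). So x2, x7 can't be H.
x5 must be I (only option left). So x1, x7, x8 can't be I.
x7 has just one choice, so x7 = F. Eliminate F elsewhere: x1.
So D goes to x1.

x1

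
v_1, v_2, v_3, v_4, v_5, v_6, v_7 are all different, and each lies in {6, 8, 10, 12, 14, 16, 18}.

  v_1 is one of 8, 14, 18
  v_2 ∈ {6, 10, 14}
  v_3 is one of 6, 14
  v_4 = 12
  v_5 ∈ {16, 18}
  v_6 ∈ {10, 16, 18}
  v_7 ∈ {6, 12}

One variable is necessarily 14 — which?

v_4's domain is down to {12}, so v_4 = 12. Strike 12 from v_7.
v_7 must be 6 (only option left). So v_2, v_3 can't be 6.
So 14 goes to v_3.

v_3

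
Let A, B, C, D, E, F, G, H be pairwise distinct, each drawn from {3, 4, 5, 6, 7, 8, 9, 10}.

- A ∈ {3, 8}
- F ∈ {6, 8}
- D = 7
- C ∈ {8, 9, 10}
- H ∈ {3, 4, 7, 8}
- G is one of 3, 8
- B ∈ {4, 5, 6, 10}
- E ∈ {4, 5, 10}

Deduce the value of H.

4

D's domain is down to {7}, so D = 7. Remove 7 from H.
The 7 still-open variables draw from only 7 values {3, 4, 5, 6, 8, 9, 10}, so each is used; only C can be 9, hence C = 9.
A and G between them cover only {3, 8} — a naked pair. Remove those values from F, H.
So H = 4.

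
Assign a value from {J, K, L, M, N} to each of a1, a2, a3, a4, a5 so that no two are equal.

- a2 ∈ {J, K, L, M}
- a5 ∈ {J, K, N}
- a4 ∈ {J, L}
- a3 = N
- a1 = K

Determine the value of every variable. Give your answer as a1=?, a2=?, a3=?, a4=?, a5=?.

a1's domain is down to {K}, so a1 = K. Eliminate K elsewhere: a2, a5.
a3's domain is down to {N}, so a3 = N. Strike N from a5.
a5 must be J (only option left). Strike J from a2, a4.
a4 must be L (only option left). Strike L from a2.
a2 has just one choice, so a2 = M.

a1=K, a2=M, a3=N, a4=L, a5=J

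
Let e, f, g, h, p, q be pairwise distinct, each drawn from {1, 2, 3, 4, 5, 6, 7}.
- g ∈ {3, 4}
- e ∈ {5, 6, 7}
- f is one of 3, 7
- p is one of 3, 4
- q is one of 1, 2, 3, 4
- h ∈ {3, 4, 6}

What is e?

5

g and p between them cover only {3, 4} — a naked pair. Remove those values from f, h, q.
f must be 7 (only option left). Remove 7 from e.
h must be 6 (only option left). Remove 6 from e.
So e = 5.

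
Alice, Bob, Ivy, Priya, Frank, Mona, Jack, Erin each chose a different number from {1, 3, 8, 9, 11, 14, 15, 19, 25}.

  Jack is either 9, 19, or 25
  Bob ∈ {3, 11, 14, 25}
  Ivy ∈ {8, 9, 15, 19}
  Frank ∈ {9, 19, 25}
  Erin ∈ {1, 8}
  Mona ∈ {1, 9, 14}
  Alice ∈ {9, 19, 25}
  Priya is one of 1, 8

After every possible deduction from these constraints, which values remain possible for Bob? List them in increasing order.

Priya and Erin between them cover only {1, 8} — a naked pair. Remove those values from Ivy, Mona.
Alice, Frank, Jack between them cover only {9, 19, 25} — a naked triple. Remove those values from Bob, Ivy, Mona.
Ivy's domain is down to {15}, so Ivy = 15.
Mona's domain is down to {14}, so Mona = 14. Strike 14 from Bob.
No further eliminations apply; Bob can still be any of 3, 11.

3, 11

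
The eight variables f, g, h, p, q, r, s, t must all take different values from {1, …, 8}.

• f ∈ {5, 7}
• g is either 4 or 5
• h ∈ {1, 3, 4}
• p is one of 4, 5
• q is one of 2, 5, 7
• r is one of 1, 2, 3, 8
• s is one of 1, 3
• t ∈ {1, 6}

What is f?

7

The 8 variables together cover exactly {1, 2, 3, 4, 5, 6, 7, 8} — 8 values for 8 variables — and 6 appears only in t's list, so t = 6.
The 7 still-open variables draw from only 7 values {1, 2, 3, 4, 5, 7, 8}, so each is used; only r can be 8, hence r = 8.
The 6 still-open variables together cover exactly {1, 2, 3, 4, 5, 7} — 6 values for 6 variables — and 2 appears only in q's list, so q = 2.
The 5 still-open variables together cover exactly {1, 3, 4, 5, 7} — 5 values for 5 variables — and 7 appears only in f's list, so f = 7.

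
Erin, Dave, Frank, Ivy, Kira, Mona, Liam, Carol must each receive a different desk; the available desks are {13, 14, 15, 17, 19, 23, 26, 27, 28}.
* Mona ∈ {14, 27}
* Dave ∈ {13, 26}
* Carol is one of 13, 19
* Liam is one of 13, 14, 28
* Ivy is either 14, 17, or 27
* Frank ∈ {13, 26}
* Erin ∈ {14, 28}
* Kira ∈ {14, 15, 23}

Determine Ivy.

17

Dave and Frank between them cover only {13, 26} — a naked pair. Remove those values from Liam, Carol.
Carol has just one choice, so Carol = 19.
The 2 variables Erin and Liam are confined to {14, 28}, which locks those values in; drop them from Ivy, Kira, Mona.
Mona has just one choice, so Mona = 27. Strike 27 from Ivy.
So Ivy = 17.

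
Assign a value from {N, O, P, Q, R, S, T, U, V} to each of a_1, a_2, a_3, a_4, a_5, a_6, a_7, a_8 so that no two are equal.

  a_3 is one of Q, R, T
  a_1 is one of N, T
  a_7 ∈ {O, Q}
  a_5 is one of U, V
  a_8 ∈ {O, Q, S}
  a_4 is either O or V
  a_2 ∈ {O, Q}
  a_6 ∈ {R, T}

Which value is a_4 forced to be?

V

The 8 variables draw from only 8 values {N, O, Q, R, S, T, U, V}, so each is used; only a_1 can be N, hence a_1 = N.
Among the 7 still-open variables, S fits only a_8 (and all 7 values in {O, Q, R, S, T, U, V} must be used), so a_8 = S.
The 6 still-open variables together cover exactly {O, Q, R, T, U, V} — 6 values for 6 variables — and U appears only in a_5's list, so a_5 = U.
The 5 still-open variables draw from only 5 values {O, Q, R, T, V}, so each is used; only a_4 can be V, hence a_4 = V.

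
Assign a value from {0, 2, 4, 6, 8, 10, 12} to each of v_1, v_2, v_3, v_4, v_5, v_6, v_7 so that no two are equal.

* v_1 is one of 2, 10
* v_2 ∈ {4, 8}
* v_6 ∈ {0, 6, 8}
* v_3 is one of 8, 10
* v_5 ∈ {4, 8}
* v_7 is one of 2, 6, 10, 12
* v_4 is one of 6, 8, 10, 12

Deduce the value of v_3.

Among the 7 variables, 0 fits only v_6 (and all 7 values in {0, 2, 4, 6, 8, 10, 12} must be used), so v_6 = 0.
v_2 and v_5 share exactly the 2 values {4, 8}; by pigeonhole those values go to them, so strike 4, 8 from v_3, v_4.
So v_3 = 10.

10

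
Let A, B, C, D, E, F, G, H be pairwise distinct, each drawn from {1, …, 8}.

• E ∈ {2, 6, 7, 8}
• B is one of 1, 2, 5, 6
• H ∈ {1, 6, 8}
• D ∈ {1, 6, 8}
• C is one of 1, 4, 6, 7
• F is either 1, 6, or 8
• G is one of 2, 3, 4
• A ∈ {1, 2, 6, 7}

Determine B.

5

Among the 8 variables, 3 fits only G (and all 8 values in {1, 2, 3, 4, 5, 6, 7, 8} must be used), so G = 3.
The 7 still-open variables together cover exactly {1, 2, 4, 5, 6, 7, 8} — 7 values for 7 variables — and 4 appears only in C's list, so C = 4.
Among the 6 still-open variables, 5 fits only B (and all 6 values in {1, 2, 5, 6, 7, 8} must be used), so B = 5.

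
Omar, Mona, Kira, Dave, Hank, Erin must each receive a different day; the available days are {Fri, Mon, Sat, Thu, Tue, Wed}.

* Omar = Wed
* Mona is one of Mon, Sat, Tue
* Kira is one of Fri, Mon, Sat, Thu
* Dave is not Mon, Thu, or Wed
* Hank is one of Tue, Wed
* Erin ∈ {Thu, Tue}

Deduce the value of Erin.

Omar must be Wed (only option left). So Hank can't be Wed.
That leaves Hank = Tue. Eliminate Tue elsewhere: Mona, Dave, Erin.
So Erin = Thu.

Thu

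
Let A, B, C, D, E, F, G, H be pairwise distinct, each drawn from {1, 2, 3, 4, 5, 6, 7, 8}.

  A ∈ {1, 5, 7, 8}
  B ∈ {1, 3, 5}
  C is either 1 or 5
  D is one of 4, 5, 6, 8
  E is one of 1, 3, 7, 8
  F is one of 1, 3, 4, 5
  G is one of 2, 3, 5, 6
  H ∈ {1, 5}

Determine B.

3

The 8 variables draw from only 8 values {1, 2, 3, 4, 5, 6, 7, 8}, so each is used; only G can be 2, hence G = 2.
The 7 still-open variables together cover exactly {1, 3, 4, 5, 6, 7, 8} — 7 values for 7 variables — and 6 appears only in D's list, so D = 6.
Among the 6 still-open variables, 4 fits only F (and all 6 values in {1, 3, 4, 5, 7, 8} must be used), so F = 4.
The 2 variables C and H are confined to {1, 5}, which locks those values in; drop them from A, B, E.
So B = 3.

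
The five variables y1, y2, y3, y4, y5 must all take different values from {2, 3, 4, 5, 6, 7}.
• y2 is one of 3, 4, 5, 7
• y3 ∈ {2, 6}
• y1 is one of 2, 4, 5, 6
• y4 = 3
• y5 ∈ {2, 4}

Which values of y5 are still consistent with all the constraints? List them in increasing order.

y4's domain is down to {3}, so y4 = 3. Strike 3 from y2.
No further eliminations apply; y5 can still be any of 2, 4.

2, 4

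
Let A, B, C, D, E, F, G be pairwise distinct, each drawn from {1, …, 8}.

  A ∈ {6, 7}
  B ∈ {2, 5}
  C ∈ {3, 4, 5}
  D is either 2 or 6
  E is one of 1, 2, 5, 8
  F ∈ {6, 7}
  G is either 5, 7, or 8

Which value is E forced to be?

1

A and F share exactly the 2 values {6, 7}; by pigeonhole those values go to them, so strike 6, 7 from D, G.
D's domain is down to {2}, so D = 2. Strike 2 from B, E.
B has just one choice, so B = 5. Remove 5 from C, E, G.
That leaves G = 8. So E can't be 8.
So E = 1.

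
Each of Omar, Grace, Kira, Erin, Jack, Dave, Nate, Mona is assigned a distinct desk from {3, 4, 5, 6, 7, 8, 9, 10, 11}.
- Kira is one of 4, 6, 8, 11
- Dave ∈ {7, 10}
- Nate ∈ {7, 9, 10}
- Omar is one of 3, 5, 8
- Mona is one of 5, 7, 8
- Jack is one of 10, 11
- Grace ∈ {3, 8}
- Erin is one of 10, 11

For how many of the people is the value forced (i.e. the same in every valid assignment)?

2

Erin and Jack between them cover only {10, 11} — a naked pair. Remove those values from Kira, Dave, Nate.
Dave's domain is down to {7}, so Dave = 7. Strike 7 from Nate, Mona.
That leaves Nate = 9.
The 3 variables Omar, Grace, Mona are confined to {3, 5, 8}, which locks those values in; drop them from Kira.
Determined: Dave=7, Nate=9. The other people each still have more than one consistent value. That makes 2.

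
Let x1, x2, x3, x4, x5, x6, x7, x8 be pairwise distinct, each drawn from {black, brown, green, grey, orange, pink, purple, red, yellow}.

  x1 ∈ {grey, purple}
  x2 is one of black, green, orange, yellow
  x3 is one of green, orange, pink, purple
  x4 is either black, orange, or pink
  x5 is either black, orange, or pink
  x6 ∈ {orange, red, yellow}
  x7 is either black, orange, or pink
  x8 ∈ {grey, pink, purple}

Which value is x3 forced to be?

green

The 8 variables draw from only 8 values {black, green, grey, orange, pink, purple, red, yellow}, so each is used; only x6 can be red, hence x6 = red.
The 7 still-open variables together cover exactly {black, green, grey, orange, pink, purple, yellow} — 7 values for 7 variables — and yellow appears only in x2's list, so x2 = yellow.
The 6 still-open variables together cover exactly {black, green, grey, orange, pink, purple} — 6 values for 6 variables — and green appears only in x3's list, so x3 = green.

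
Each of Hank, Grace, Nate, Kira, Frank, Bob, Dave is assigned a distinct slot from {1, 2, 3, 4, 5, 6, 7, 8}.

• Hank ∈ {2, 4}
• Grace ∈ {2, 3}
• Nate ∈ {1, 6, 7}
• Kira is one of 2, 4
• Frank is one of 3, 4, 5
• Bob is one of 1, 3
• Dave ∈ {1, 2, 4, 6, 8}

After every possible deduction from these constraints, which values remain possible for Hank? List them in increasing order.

Hank and Kira share exactly the 2 values {2, 4}; by pigeonhole those values go to them, so strike 2, 4 from Grace, Frank, Dave.
Grace has just one choice, so Grace = 3. Strike 3 from Frank, Bob.
That leaves Frank = 5.
Bob's domain is down to {1}, so Bob = 1. Remove 1 from Nate, Dave.
No further eliminations apply; Hank can still be any of 2, 4.

2, 4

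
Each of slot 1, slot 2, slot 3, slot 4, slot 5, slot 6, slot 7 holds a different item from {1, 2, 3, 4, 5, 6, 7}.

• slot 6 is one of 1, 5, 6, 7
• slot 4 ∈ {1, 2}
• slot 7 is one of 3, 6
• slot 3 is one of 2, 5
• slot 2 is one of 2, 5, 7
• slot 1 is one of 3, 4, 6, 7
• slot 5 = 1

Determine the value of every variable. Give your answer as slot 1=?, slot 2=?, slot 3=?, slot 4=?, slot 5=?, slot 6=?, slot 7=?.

slot 5 has just one choice, so slot 5 = 1. So slot 4, slot 6 can't be 1.
slot 4 must be 2 (only option left). So slot 2, slot 3 can't be 2.
slot 3's domain is down to {5}, so slot 3 = 5. Strike 5 from slot 2, slot 6.
slot 2 must be 7 (only option left). Strike 7 from slot 1, slot 6.
slot 6 must be 6 (only option left). Strike 6 from slot 1, slot 7.
slot 7's domain is down to {3}, so slot 7 = 3. So slot 1 can't be 3.
slot 1 must be 4 (only option left).

slot 1=4, slot 2=7, slot 3=5, slot 4=2, slot 5=1, slot 6=6, slot 7=3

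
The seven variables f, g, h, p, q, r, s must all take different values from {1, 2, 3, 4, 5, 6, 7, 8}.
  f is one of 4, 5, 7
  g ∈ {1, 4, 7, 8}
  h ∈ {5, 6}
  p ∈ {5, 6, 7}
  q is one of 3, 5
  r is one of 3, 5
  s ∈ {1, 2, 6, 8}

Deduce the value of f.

4

q and r between them cover only {3, 5} — a naked pair. Remove those values from f, h, p.
h has just one choice, so h = 6. So p, s can't be 6.
That leaves p = 7. Remove 7 from f, g.
So f = 4.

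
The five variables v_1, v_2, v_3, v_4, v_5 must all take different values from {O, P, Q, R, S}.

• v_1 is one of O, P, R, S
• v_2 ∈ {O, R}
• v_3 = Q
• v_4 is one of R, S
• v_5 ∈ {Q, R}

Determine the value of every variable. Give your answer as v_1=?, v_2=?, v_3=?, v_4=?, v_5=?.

v_1=P, v_2=O, v_3=Q, v_4=S, v_5=R

v_3 must be Q (only option left). Remove Q from v_5.
v_5's domain is down to {R}, so v_5 = R. Eliminate R elsewhere: v_1, v_2, v_4.
That leaves v_2 = O. So v_1 can't be O.
v_4's domain is down to {S}, so v_4 = S. Remove S from v_1.
v_1 has just one choice, so v_1 = P.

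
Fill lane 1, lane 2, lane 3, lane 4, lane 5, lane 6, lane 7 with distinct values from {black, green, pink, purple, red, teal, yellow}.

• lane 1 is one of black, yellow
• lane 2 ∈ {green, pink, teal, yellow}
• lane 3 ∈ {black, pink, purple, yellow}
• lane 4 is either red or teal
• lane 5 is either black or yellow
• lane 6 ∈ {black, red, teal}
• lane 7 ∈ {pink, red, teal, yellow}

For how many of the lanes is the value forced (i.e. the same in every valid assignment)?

Among the 7 variables, green fits only lane 2 (and all 7 values in {black, green, pink, purple, red, teal, yellow} must be used), so lane 2 = green.
The 6 still-open variables together cover exactly {black, pink, purple, red, teal, yellow} — 6 values for 6 variables — and purple appears only in lane 3's list, so lane 3 = purple.
Among the 5 still-open variables, pink fits only lane 7 (and all 5 values in {black, pink, red, teal, yellow} must be used), so lane 7 = pink.
lane 1 and lane 5 share exactly the 2 values {black, yellow}; by pigeonhole those values go to them, so strike black, yellow from lane 6.
Determined: lane 2=green, lane 3=purple, lane 7=pink. The other lanes each still have more than one consistent value. That makes 3.

3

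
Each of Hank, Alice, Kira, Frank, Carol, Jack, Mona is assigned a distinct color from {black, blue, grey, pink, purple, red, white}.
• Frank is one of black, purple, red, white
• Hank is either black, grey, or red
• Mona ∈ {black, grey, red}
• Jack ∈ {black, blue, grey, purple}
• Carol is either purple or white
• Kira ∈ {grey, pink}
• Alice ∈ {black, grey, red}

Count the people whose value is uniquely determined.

2

Among the 7 variables, blue fits only Jack (and all 7 values in {black, blue, grey, pink, purple, red, white} must be used), so Jack = blue.
The 6 still-open variables draw from only 6 values {black, grey, pink, purple, red, white}, so each is used; only Kira can be pink, hence Kira = pink.
Hank, Alice, Mona share exactly the 3 values {black, grey, red}; by pigeonhole those values go to them, so strike black, grey, red from Frank.
Determined: Kira=pink, Jack=blue. The other people each still have more than one consistent value. That makes 2.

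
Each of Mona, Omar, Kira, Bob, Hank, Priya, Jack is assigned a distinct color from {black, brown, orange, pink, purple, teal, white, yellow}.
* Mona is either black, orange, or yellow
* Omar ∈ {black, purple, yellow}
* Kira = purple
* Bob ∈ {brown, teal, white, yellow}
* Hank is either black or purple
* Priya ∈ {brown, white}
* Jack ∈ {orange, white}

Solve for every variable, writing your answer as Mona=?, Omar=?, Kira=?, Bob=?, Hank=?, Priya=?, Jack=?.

Kira must be purple (only option left). Strike purple from Omar, Hank.
That leaves Hank = black. So Mona, Omar can't be black.
That leaves Omar = yellow. So Mona, Bob can't be yellow.
Mona has just one choice, so Mona = orange. Remove orange from Jack.
That leaves Jack = white. Eliminate white elsewhere: Bob, Priya.
That leaves Priya = brown. So Bob can't be brown.
Bob has just one choice, so Bob = teal.

Mona=orange, Omar=yellow, Kira=purple, Bob=teal, Hank=black, Priya=brown, Jack=white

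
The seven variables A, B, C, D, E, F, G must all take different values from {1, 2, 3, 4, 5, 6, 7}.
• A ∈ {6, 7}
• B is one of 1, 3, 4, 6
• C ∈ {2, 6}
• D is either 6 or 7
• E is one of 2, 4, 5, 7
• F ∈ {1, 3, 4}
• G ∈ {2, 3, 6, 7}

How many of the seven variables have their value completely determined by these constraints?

3

The 7 variables draw from only 7 values {1, 2, 3, 4, 5, 6, 7}, so each is used; only E can be 5, hence E = 5.
A and D between them cover only {6, 7} — a naked pair. Remove those values from B, C, G.
C must be 2 (only option left). Strike 2 from G.
G has just one choice, so G = 3. Strike 3 from B, F.
Determined: C=2, E=5, G=3. The other variables each still have more than one consistent value. That makes 3.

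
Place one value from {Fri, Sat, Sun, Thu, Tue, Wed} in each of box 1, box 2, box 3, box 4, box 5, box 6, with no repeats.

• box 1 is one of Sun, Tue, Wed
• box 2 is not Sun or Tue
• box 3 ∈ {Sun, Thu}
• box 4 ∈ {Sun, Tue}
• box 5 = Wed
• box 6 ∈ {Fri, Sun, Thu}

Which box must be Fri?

box 6

box 5 has just one choice, so box 5 = Wed. Strike Wed from box 1, box 2.
Among the 5 still-open variables, Sat fits only box 2 (and all 5 values in {Fri, Sat, Sun, Thu, Tue} must be used), so box 2 = Sat.
The 4 still-open variables draw from only 4 values {Fri, Sun, Thu, Tue}, so each is used; only box 6 can be Fri, hence box 6 = Fri.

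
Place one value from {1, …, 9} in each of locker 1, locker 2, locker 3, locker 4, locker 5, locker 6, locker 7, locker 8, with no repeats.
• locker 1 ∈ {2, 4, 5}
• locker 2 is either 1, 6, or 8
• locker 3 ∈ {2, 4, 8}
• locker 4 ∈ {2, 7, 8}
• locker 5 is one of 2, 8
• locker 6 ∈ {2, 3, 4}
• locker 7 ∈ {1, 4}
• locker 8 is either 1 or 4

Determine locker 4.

7

Among the 8 variables, 3 fits only locker 6 (and all 8 values in {1, 2, 3, 4, 5, 6, 7, 8} must be used), so locker 6 = 3.
The 7 still-open variables draw from only 7 values {1, 2, 4, 5, 6, 7, 8}, so each is used; only locker 1 can be 5, hence locker 1 = 5.
Among the 6 still-open variables, 6 fits only locker 2 (and all 6 values in {1, 2, 4, 6, 7, 8} must be used), so locker 2 = 6.
The 5 still-open variables together cover exactly {1, 2, 4, 7, 8} — 5 values for 5 variables — and 7 appears only in locker 4's list, so locker 4 = 7.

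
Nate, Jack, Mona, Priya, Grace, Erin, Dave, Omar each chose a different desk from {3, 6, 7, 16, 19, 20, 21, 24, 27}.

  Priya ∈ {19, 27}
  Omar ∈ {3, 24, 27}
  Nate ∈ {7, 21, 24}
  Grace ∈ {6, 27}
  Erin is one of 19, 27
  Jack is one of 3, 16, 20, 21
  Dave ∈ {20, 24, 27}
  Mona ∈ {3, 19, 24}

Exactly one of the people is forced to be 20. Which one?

Dave

The 2 variables Priya and Erin are confined to {19, 27}, which locks those values in; drop them from Mona, Grace, Dave, Omar.
Grace's domain is down to {6}, so Grace = 6.
Mona and Omar between them cover only {3, 24} — a naked pair. Remove those values from Nate, Jack, Dave.
So 20 goes to Dave.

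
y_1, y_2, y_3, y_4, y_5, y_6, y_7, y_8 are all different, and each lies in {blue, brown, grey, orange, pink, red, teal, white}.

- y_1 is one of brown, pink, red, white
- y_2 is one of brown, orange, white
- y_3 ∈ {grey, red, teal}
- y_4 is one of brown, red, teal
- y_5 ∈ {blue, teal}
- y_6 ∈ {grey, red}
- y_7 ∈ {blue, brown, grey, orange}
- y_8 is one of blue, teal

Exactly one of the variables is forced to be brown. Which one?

y_4

The 8 variables together cover exactly {blue, brown, grey, orange, pink, red, teal, white} — 8 values for 8 variables — and pink appears only in y_1's list, so y_1 = pink.
Among the 7 still-open variables, white fits only y_2 (and all 7 values in {blue, brown, grey, orange, red, teal, white} must be used), so y_2 = white.
The 6 still-open variables together cover exactly {blue, brown, grey, orange, red, teal} — 6 values for 6 variables — and orange appears only in y_7's list, so y_7 = orange.
Among the 5 still-open variables, brown fits only y_4 (and all 5 values in {blue, brown, grey, red, teal} must be used), so y_4 = brown.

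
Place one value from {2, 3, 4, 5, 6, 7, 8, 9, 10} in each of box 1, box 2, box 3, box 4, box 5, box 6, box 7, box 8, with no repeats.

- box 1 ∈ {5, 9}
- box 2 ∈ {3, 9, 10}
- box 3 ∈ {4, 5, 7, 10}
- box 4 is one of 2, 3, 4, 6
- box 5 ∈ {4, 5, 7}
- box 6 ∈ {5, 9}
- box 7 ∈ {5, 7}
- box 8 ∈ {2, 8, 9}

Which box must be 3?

box 2

The 2 variables box 1 and box 6 are confined to {5, 9}, which locks those values in; drop them from box 2, box 3, box 5, box 7, box 8.
That leaves box 7 = 7. Remove 7 from box 3, box 5.
box 5 has just one choice, so box 5 = 4. Eliminate 4 elsewhere: box 3, box 4.
That leaves box 3 = 10. Eliminate 10 elsewhere: box 2.
So 3 goes to box 2.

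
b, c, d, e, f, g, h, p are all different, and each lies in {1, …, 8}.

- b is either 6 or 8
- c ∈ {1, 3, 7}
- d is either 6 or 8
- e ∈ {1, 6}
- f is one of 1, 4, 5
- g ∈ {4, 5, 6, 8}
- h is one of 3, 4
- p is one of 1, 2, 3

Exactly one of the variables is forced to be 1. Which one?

e

The 8 variables draw from only 8 values {1, 2, 3, 4, 5, 6, 7, 8}, so each is used; only p can be 2, hence p = 2.
The 7 still-open variables together cover exactly {1, 3, 4, 5, 6, 7, 8} — 7 values for 7 variables — and 7 appears only in c's list, so c = 7.
The 6 still-open variables draw from only 6 values {1, 3, 4, 5, 6, 8}, so each is used; only h can be 3, hence h = 3.
The 2 variables b and d are confined to {6, 8}, which locks those values in; drop them from e, g.
So 1 goes to e.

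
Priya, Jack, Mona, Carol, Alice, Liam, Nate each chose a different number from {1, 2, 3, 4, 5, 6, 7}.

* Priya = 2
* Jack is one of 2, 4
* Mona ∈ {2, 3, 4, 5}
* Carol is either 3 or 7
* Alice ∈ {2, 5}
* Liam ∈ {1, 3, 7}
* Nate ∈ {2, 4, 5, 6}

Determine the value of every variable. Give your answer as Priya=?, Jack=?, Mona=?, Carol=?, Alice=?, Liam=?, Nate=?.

Priya has just one choice, so Priya = 2. So Jack, Mona, Alice, Nate can't be 2.
That leaves Jack = 4. Eliminate 4 elsewhere: Mona, Nate.
Alice has just one choice, so Alice = 5. Strike 5 from Mona, Nate.
Nate's domain is down to {6}, so Nate = 6.
Mona must be 3 (only option left). Remove 3 from Carol, Liam.
Carol must be 7 (only option left). So Liam can't be 7.
Liam has just one choice, so Liam = 1.

Priya=2, Jack=4, Mona=3, Carol=7, Alice=5, Liam=1, Nate=6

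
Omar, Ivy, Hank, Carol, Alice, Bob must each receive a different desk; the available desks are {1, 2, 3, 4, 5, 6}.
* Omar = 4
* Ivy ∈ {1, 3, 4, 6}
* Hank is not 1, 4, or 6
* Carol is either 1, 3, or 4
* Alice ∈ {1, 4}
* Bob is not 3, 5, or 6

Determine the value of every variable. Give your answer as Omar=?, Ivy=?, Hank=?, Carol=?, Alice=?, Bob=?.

Omar=4, Ivy=6, Hank=5, Carol=3, Alice=1, Bob=2

Omar must be 4 (only option left). Strike 4 from Ivy, Carol, Alice, Bob.
Alice must be 1 (only option left). Eliminate 1 elsewhere: Ivy, Carol, Bob.
That leaves Bob = 2. Remove 2 from Hank.
That leaves Carol = 3. Strike 3 from Ivy, Hank.
Ivy has just one choice, so Ivy = 6.
Hank must be 5 (only option left).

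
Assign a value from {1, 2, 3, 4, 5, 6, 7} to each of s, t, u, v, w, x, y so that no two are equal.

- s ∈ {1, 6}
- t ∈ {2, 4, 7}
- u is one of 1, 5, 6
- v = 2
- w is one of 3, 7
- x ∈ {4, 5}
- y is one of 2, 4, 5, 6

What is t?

v has just one choice, so v = 2. Strike 2 from t, y.
The 6 still-open variables together cover exactly {1, 3, 4, 5, 6, 7} — 6 values for 6 variables — and 3 appears only in w's list, so w = 3.
Among the 5 still-open variables, 7 fits only t (and all 5 values in {1, 4, 5, 6, 7} must be used), so t = 7.

7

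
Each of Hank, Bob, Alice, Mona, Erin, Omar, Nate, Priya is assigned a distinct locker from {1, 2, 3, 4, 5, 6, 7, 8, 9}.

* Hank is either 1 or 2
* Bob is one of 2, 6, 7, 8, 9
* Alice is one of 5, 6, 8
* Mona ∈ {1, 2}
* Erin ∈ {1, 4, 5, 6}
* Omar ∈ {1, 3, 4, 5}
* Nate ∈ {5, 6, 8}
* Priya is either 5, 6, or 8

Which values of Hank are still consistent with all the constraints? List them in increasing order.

1, 2

The 2 variables Hank and Mona are confined to {1, 2}, which locks those values in; drop them from Bob, Erin, Omar.
Alice, Nate, Priya share exactly the 3 values {5, 6, 8}; by pigeonhole those values go to them, so strike 5, 6, 8 from Bob, Erin, Omar.
Erin's domain is down to {4}, so Erin = 4. Eliminate 4 elsewhere: Omar.
Omar must be 3 (only option left).
No further eliminations apply; Hank can still be any of 1, 2.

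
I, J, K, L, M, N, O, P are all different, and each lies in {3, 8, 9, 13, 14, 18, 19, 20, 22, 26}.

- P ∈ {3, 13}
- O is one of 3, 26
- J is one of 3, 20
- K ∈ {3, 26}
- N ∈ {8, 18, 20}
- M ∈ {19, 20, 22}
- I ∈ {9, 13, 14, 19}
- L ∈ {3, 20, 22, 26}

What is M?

19

K and O share exactly the 2 values {3, 26}; by pigeonhole those values go to them, so strike 3, 26 from J, L, P.
J's domain is down to {20}, so J = 20. Remove 20 from L, M, N.
L's domain is down to {22}, so L = 22. So M can't be 22.
So M = 19.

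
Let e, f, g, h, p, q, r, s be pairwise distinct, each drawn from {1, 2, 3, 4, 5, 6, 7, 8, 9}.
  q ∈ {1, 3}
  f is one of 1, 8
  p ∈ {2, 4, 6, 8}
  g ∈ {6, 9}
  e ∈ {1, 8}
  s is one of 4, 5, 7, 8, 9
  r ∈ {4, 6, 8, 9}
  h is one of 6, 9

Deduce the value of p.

e and f share exactly the 2 values {1, 8}; by pigeonhole those values go to them, so strike 1, 8 from p, q, r, s.
That leaves q = 3.
The 2 variables g and h are confined to {6, 9}, which locks those values in; drop them from p, r, s.
That leaves r = 4. Eliminate 4 elsewhere: p, s.
So p = 2.

2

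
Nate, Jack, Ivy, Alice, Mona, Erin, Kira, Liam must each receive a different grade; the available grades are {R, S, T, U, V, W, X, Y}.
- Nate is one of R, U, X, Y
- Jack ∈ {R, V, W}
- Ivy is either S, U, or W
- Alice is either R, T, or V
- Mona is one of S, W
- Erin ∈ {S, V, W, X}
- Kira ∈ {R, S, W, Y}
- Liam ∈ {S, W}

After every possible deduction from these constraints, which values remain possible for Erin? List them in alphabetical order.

V, X

The 8 variables together cover exactly {R, S, T, U, V, W, X, Y} — 8 values for 8 variables — and T appears only in Alice's list, so Alice = T.
The 2 variables Mona and Liam are confined to {S, W}, which locks those values in; drop them from Jack, Ivy, Erin, Kira.
Ivy has just one choice, so Ivy = U. So Nate can't be U.
No further eliminations apply; Erin can still be any of V, X.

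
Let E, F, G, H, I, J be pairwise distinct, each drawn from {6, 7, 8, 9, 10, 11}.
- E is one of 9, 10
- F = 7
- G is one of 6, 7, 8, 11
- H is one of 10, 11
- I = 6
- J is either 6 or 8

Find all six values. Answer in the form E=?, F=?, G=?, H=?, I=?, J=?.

F has just one choice, so F = 7. Strike 7 from G.
I has just one choice, so I = 6. Strike 6 from G, J.
J's domain is down to {8}, so J = 8. So G can't be 8.
G's domain is down to {11}, so G = 11. Eliminate 11 elsewhere: H.
H's domain is down to {10}, so H = 10. Eliminate 10 elsewhere: E.
E has just one choice, so E = 9.

E=9, F=7, G=11, H=10, I=6, J=8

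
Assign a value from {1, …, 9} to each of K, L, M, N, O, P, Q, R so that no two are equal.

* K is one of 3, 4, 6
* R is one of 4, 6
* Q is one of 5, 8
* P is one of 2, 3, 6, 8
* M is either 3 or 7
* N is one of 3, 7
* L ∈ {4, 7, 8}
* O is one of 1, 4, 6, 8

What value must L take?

8

The 8 variables together cover exactly {1, 2, 3, 4, 5, 6, 7, 8} — 8 values for 8 variables — and 1 appears only in O's list, so O = 1.
The 7 still-open variables together cover exactly {2, 3, 4, 5, 6, 7, 8} — 7 values for 7 variables — and 2 appears only in P's list, so P = 2.
The 6 still-open variables together cover exactly {3, 4, 5, 6, 7, 8} — 6 values for 6 variables — and 5 appears only in Q's list, so Q = 5.
Among the 5 still-open variables, 8 fits only L (and all 5 values in {3, 4, 6, 7, 8} must be used), so L = 8.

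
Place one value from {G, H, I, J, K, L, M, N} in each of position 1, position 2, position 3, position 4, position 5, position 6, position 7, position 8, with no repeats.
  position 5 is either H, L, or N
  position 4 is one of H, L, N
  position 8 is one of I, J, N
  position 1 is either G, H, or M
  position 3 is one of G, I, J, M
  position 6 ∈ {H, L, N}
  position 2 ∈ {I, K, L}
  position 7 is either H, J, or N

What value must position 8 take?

I

Among the 8 variables, K fits only position 2 (and all 8 values in {G, H, I, J, K, L, M, N} must be used), so position 2 = K.
position 4, position 5, position 6 share exactly the 3 values {H, L, N}; by pigeonhole those values go to them, so strike H, L, N from position 1, position 7, position 8.
position 7 must be J (only option left). Eliminate J elsewhere: position 3, position 8.
So position 8 = I.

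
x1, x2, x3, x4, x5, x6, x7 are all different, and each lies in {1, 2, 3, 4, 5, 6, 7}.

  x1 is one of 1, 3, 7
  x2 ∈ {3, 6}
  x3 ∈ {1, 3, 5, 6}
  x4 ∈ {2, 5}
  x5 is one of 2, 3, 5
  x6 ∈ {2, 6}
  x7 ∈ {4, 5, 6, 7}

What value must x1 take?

7

Among the 7 variables, 4 fits only x7 (and all 7 values in {1, 2, 3, 4, 5, 6, 7} must be used), so x7 = 4.
Among the 6 still-open variables, 7 fits only x1 (and all 6 values in {1, 2, 3, 5, 6, 7} must be used), so x1 = 7.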